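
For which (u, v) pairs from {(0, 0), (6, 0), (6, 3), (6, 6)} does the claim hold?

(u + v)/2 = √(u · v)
(0, 0), (6, 6)

Testing each pair:
(0, 0): LHS = 0, RHS = 0 → holds
(6, 0): LHS = 3, RHS = 0 → fails
(6, 3): LHS = 9/2, RHS = 3·√(2) ≈ 4.243 → fails
(6, 6): LHS = 6, RHS = 6 → holds

2 of 4 pairs satisfy the claim.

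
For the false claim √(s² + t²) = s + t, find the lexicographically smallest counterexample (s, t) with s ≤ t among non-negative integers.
At (0, 2): both sides equal 2, so it holds there.

Substituting (1, 1) into the claim:
LHS = √(1² + 1²) = √(2) ≈ 1.414
RHS = 1 + 1 = 2

Since LHS ≠ RHS, this pair disproves the claim, and no lexicographically smaller pair (s ≤ t, non-negative integers) does.

For instance (2, 3) is also a counterexample (LHS = √(13) ≈ 3.606, RHS = 5), but it's lexicographically larger.

Answer: (s, t) = (1, 1)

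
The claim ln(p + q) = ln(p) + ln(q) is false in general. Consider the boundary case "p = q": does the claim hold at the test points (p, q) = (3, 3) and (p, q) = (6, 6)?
No, fails at both test points

At (3, 3): LHS = ln(6) ≈ 1.792 ≠ RHS = 2·ln(3) ≈ 2.197
At (6, 6): LHS = ln(12) ≈ 2.485 ≠ RHS = 2·ln(6) ≈ 3.584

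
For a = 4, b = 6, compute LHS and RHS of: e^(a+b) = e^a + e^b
LHS = e^(4+6) = e^10 ≈ 22026.5
RHS = e^4 + e^6 ≈ 458

LHS ≠ RHS (they differ by about 21568.4), so the equation does not hold here.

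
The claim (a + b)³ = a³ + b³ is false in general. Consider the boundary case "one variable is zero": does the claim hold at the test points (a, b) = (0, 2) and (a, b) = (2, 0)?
Yes, holds at both test points

At (0, 2): LHS = 8, RHS = 8 → equal
At (2, 0): LHS = 8, RHS = 8 → equal

So the claim does hold at both of these boundary points, even though it is not an identity.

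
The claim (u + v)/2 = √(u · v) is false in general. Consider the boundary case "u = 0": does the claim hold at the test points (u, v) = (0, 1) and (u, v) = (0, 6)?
At (0, 1): LHS = 1/2 ≠ RHS = 0
At (0, 6): LHS = 3 ≠ RHS = 0

Answer: No, fails at both test points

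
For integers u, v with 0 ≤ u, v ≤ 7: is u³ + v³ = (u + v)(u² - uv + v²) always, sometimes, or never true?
The identity holds for every pair in the range. For instance at (u, v) = (2, 3): both sides equal 35.

Answer: Always true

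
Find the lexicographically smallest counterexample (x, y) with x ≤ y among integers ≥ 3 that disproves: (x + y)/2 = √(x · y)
(x, y) = (3, 4)

Substituting (3, 4) into the claim:
LHS = (3 + 4)/2 = 7/2
RHS = √(3 · 4) = 2·√(3) ≈ 3.464

Since LHS ≠ RHS, this pair disproves the claim, and no lexicographically smaller pair (x ≤ y, integers ≥ 3) does.

For instance (6, 10) is also a counterexample (LHS = 8, RHS = 2·√(15) ≈ 7.746), but it's lexicographically larger.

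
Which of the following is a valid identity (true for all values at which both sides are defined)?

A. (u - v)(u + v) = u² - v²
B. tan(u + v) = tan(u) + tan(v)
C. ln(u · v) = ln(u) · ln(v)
A: holds — e.g. at (1, 2), both sides equal -3.
B: fails at (2, 7) — LHS = tan(9) ≈ -0.4523, RHS = tan(2) + tan(7) ≈ -1.314.
C: fails at (3, 3) — LHS = ln(9) ≈ 2.197, RHS = ln(3)² ≈ 1.207.

Answer: A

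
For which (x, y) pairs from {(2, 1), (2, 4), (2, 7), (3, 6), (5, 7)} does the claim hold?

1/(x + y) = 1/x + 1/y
None

Testing each pair:
(2, 1): LHS = 1/3, RHS = 3/2 → fails
(2, 4): LHS = 1/6, RHS = 3/4 → fails
(2, 7): LHS = 1/9, RHS = 9/14 → fails
(3, 6): LHS = 1/9, RHS = 1/2 → fails
(5, 7): LHS = 1/12, RHS = 12/35 → fails

No pair satisfies the claim.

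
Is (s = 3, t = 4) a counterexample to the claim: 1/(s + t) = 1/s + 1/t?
Substituting s = 3, t = 4:
LHS = 1/(3 + 4) = 1/7
RHS = 1/3 + 1/4 = 7/12

Since LHS ≠ RHS, this pair disproves the claim.

Answer: Yes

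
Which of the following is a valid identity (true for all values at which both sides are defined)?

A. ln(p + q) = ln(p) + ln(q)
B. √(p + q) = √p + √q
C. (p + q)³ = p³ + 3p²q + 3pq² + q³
C

A: fails at (1, 4) — LHS = ln(5) ≈ 1.609, RHS = ln(4) ≈ 1.386.
B: fails at (1, 5) — LHS = √(6) ≈ 2.449, RHS = 1 + √(5) ≈ 3.236.
C: holds — e.g. at (2, 7), both sides equal 729.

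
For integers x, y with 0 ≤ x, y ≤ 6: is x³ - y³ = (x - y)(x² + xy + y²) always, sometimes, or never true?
The identity holds for every pair in the range. For instance at (x, y) = (0, 3): both sides equal -27.

Answer: Always true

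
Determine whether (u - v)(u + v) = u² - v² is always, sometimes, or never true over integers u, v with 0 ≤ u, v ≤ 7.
Always true

The identity holds for every pair in the range. For instance at (u, v) = (4, 4): both sides equal 0.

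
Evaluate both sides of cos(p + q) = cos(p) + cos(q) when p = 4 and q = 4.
LHS = cos(4 + 4) = cos(8) ≈ -0.1455
RHS = cos(4) + cos(4) = 2·cos(4) ≈ -1.307

LHS ≠ RHS (they differ by about 1.162), so the equation does not hold here.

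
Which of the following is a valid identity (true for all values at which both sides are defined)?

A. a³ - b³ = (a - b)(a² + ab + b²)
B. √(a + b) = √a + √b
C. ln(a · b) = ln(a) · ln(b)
A

A: holds — e.g. at (1, 1), both sides equal 0.
B: fails at (3, 5) — LHS = 2·√(2) ≈ 2.828, RHS = √(3) + √(5) ≈ 3.968.
C: fails at (1, 2) — LHS = ln(2) ≈ 0.6931, RHS = 0.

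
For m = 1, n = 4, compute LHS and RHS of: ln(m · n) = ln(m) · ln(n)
LHS = ln(1 · 4) = ln(4) ≈ 1.386
RHS = ln(1) · ln(4) = 0

LHS ≠ RHS (they differ by about 1.386), so the equation does not hold here.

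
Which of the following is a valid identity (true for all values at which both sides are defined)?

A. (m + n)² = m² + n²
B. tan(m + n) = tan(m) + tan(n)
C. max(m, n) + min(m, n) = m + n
C

A: fails at (1, 1) — LHS = 4, RHS = 2.
B: fails at (5, 8) — LHS = tan(13) ≈ 0.463, RHS = tan(8) + tan(5) ≈ -10.18.
C: holds — e.g. at (3, 5), both sides equal 8.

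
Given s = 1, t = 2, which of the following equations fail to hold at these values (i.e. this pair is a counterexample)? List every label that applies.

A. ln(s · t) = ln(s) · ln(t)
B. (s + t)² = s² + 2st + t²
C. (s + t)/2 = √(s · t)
Evaluating each claim at the given values:
A. LHS = ln(2) ≈ 0.6931, RHS = 0 → fails here (LHS ≠ RHS)
B. LHS = 9, RHS = 9 → holds here (LHS = RHS)
C. LHS = 3/2, RHS = √(2) ≈ 1.414 → fails here (LHS ≠ RHS)

Answer: A, C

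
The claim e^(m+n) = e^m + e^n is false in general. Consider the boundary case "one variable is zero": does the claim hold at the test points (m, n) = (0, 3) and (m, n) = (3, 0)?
At (0, 3): LHS = e^3 ≈ 20.09 ≠ RHS = 1 + e^3 ≈ 21.09
At (3, 0): LHS = e^3 ≈ 20.09 ≠ RHS = 1 + e^3 ≈ 21.09

Answer: No, fails at both test points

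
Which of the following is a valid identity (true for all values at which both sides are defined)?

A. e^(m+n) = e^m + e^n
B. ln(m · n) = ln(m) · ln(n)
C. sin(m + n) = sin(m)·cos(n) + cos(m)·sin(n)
A: fails at (3, 7) — LHS = e^10 ≈ 22026.5, RHS = e^3 + e^7 ≈ 1117.
B: fails at (4, 6) — LHS = ln(24) ≈ 3.178, RHS = ln(4)·ln(6) ≈ 2.484.
C: holds — e.g. at (2, 3), both sides equal sin(5) ≈ -0.9589.

Answer: C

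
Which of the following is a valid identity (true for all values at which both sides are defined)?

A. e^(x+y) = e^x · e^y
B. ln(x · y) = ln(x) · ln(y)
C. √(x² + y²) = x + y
A

A: holds — e.g. at (2, 2), both sides equal e^4 ≈ 54.6.
B: fails at (2, 2) — LHS = ln(4) ≈ 1.386, RHS = ln(2)² ≈ 0.4805.
C: fails at (1, 5) — LHS = √(26) ≈ 5.099, RHS = 6.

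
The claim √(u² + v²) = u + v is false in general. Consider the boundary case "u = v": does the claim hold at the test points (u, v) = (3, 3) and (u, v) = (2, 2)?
No, fails at both test points

At (3, 3): LHS = 3·√(2) ≈ 4.243 ≠ RHS = 6
At (2, 2): LHS = 2·√(2) ≈ 2.828 ≠ RHS = 4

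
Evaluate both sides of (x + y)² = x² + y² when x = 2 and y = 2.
LHS = (2 + 2)² = 16
RHS = 2² + 2² = 8

LHS ≠ RHS, so the equation does not hold here.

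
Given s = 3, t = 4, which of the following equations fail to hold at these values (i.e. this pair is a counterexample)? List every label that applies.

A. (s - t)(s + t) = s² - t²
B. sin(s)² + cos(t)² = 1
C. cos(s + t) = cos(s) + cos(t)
B, C

Evaluating each claim at the given values:
A. LHS = -7, RHS = -7 → holds here (LHS = RHS)
B. LHS = sin(3)² + cos(4)² ≈ 0.4472, RHS = 1 → fails here (LHS ≠ RHS)
C. LHS = cos(7) ≈ 0.7539, RHS = cos(3) + cos(4) ≈ -1.644 → fails here (LHS ≠ RHS)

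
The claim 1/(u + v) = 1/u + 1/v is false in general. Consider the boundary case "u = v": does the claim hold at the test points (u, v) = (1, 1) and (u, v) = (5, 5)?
At (1, 1): LHS = 1/2 ≠ RHS = 2
At (5, 5): LHS = 1/10 ≠ RHS = 2/5

Answer: No, fails at both test points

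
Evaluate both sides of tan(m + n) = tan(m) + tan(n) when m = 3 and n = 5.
LHS = tan(3 + 5) = tan(8) ≈ -6.8
RHS = tan(3) + tan(5) ≈ -3.523

LHS ≠ RHS (they differ by about 3.277), so the equation does not hold here.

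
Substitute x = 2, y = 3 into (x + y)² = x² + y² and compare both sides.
LHS = (2 + 3)² = 25
RHS = 2² + 3² = 13

LHS ≠ RHS, so the equation does not hold here.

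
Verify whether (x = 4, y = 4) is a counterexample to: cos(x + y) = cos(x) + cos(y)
Substituting x = 4, y = 4:
LHS = cos(4 + 4) = cos(8) ≈ -0.1455
RHS = cos(4) + cos(4) = 2·cos(4) ≈ -1.307

Since LHS ≠ RHS, this pair disproves the claim.

Answer: Yes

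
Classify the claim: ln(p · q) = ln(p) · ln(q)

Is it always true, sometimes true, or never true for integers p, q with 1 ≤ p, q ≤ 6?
Sometimes true

It holds at (p, q) = (1, 1) (both sides equal 0), but fails at (p, q) = (4, 4) (LHS = ln(16) ≈ 2.773, RHS = ln(4)² ≈ 1.922).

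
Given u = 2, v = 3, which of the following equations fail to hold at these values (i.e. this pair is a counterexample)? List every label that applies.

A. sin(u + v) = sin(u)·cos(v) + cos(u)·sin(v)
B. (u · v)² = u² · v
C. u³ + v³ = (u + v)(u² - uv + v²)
Evaluating each claim at the given values:
A. LHS = sin(5) ≈ -0.9589, RHS = sin(2)·cos(3) + sin(3)·cos(2) ≈ -0.9589 → holds here (LHS = RHS)
B. LHS = 36, RHS = 12 → fails here (LHS ≠ RHS)
C. LHS = 35, RHS = 35 → holds here (LHS = RHS)

Answer: B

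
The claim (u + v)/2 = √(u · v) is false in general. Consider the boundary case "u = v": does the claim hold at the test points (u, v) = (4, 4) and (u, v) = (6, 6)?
At (4, 4): LHS = 4, RHS = 4 → equal
At (6, 6): LHS = 6, RHS = 6 → equal

So the claim does hold at both of these boundary points, even though it is not an identity.

Answer: Yes, holds at both test points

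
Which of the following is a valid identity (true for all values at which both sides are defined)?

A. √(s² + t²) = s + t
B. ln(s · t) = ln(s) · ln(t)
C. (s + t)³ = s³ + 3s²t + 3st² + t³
C

A: fails at (2, 3) — LHS = √(13) ≈ 3.606, RHS = 5.
B: fails at (4, 4) — LHS = ln(16) ≈ 2.773, RHS = ln(4)² ≈ 1.922.
C: holds — e.g. at (1, 5), both sides equal 216.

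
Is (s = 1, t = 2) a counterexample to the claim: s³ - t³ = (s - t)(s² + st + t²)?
Substituting s = 1, t = 2:
LHS = 1³ - 2³ = -7
RHS = (1 - 2)(1² + 1·2 + 2²) = -7

The sides agree, so this pair does not disprove the claim.

Answer: No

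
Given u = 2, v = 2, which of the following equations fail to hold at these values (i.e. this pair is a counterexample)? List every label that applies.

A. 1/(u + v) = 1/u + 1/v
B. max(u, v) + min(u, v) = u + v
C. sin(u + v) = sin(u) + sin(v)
A, C

Evaluating each claim at the given values:
A. LHS = 1/4, RHS = 1 → fails here (LHS ≠ RHS)
B. LHS = 4, RHS = 4 → holds here (LHS = RHS)
C. LHS = sin(4) ≈ -0.7568, RHS = 2·sin(2) ≈ 1.819 → fails here (LHS ≠ RHS)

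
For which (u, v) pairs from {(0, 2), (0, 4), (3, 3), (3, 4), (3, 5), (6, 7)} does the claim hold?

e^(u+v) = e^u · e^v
Testing each pair:
(0, 2): LHS = e^2 ≈ 7.389, RHS = e^2 ≈ 7.389 → holds
(0, 4): LHS = e^4 ≈ 54.6, RHS = e^4 ≈ 54.6 → holds
(3, 3): LHS = e^6 ≈ 403.4, RHS = e^6 ≈ 403.4 → holds
(3, 4): LHS = e^7 ≈ 1097, RHS = e^7 ≈ 1097 → holds
(3, 5): LHS = e^8 ≈ 2981, RHS = e^8 ≈ 2981 → holds
(6, 7): LHS = e^13 ≈ 442413.4, RHS = e^13 ≈ 442413.4 → holds

Every pair satisfies the claim.

Answer: All pairs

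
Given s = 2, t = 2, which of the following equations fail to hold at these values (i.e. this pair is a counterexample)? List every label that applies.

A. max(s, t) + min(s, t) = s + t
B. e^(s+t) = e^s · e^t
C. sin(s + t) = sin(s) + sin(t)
C

Evaluating each claim at the given values:
A. LHS = 4, RHS = 4 → holds here (LHS = RHS)
B. LHS = e^4 ≈ 54.6, RHS = e^4 ≈ 54.6 → holds here (LHS = RHS)
C. LHS = sin(4) ≈ -0.7568, RHS = 2·sin(2) ≈ 1.819 → fails here (LHS ≠ RHS)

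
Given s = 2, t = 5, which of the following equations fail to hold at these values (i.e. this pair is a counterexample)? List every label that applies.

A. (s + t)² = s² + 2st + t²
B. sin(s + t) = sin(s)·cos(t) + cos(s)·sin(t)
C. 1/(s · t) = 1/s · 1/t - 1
Evaluating each claim at the given values:
A. LHS = 49, RHS = 49 → holds here (LHS = RHS)
B. LHS = sin(7) ≈ 0.657, RHS = sin(2)·cos(5) + sin(5)·cos(2) ≈ 0.657 → holds here (LHS = RHS)
C. LHS = 1/10, RHS = -9/10 → fails here (LHS ≠ RHS)

Answer: C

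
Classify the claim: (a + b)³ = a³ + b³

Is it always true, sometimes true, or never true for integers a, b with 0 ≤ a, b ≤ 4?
Sometimes true

It holds at (a, b) = (0, 4) (both sides equal 64), but fails at (a, b) = (1, 1) (LHS = 8, RHS = 2).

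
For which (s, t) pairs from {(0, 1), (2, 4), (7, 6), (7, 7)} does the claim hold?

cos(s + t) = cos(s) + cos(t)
None

Testing each pair:
(0, 1): LHS = cos(1) ≈ 0.5403, RHS = cos(1) + 1 ≈ 1.54 → fails
(2, 4): LHS = cos(6) ≈ 0.9602, RHS = cos(4) + cos(2) ≈ -1.07 → fails
(7, 6): LHS = cos(13) ≈ 0.9074, RHS = cos(7) + cos(6) ≈ 1.714 → fails
(7, 7): LHS = cos(14) ≈ 0.1367, RHS = 2·cos(7) ≈ 1.508 → fails

No pair satisfies the claim.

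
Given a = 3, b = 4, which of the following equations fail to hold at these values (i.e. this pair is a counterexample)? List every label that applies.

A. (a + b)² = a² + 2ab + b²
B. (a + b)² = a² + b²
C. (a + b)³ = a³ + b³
B, C

Evaluating each claim at the given values:
A. LHS = 49, RHS = 49 → holds here (LHS = RHS)
B. LHS = 49, RHS = 25 → fails here (LHS ≠ RHS)
C. LHS = 343, RHS = 91 → fails here (LHS ≠ RHS)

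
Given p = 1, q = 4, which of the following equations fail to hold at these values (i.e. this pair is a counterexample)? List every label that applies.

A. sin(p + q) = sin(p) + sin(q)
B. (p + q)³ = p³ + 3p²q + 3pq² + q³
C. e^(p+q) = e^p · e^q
Evaluating each claim at the given values:
A. LHS = sin(5) ≈ -0.9589, RHS = sin(4) + sin(1) ≈ 0.08467 → fails here (LHS ≠ RHS)
B. LHS = 125, RHS = 125 → holds here (LHS = RHS)
C. LHS = e^5 ≈ 148.4, RHS = e^5 ≈ 148.4 → holds here (LHS = RHS)

Answer: A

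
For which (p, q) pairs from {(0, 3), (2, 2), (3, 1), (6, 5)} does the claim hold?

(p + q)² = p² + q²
(0, 3)

Testing each pair:
(0, 3): LHS = 9, RHS = 9 → holds
(2, 2): LHS = 16, RHS = 8 → fails
(3, 1): LHS = 16, RHS = 10 → fails
(6, 5): LHS = 121, RHS = 61 → fails

1 of 4 pairs satisfies the claim.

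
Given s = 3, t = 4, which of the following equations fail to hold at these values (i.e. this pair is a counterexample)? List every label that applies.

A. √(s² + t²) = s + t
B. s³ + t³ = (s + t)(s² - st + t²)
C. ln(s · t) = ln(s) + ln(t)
Evaluating each claim at the given values:
A. LHS = 5, RHS = 7 → fails here (LHS ≠ RHS)
B. LHS = 91, RHS = 91 → holds here (LHS = RHS)
C. LHS = ln(12) ≈ 2.485, RHS = ln(3) + ln(4) ≈ 2.485 → holds here (LHS = RHS)

Answer: A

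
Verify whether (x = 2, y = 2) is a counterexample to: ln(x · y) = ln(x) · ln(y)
Yes

Substituting x = 2, y = 2:
LHS = ln(2 · 2) = ln(4) ≈ 1.386
RHS = ln(2) · ln(2) = ln(2)² ≈ 0.4805

Since LHS ≠ RHS, this pair disproves the claim.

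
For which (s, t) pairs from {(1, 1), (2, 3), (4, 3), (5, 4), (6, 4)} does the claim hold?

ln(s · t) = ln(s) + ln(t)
All pairs

Testing each pair:
(1, 1): LHS = 0, RHS = 0 → holds
(2, 3): LHS = ln(6) ≈ 1.792, RHS = ln(2) + ln(3) ≈ 1.792 → holds
(4, 3): LHS = ln(12) ≈ 2.485, RHS = ln(3) + ln(4) ≈ 2.485 → holds
(5, 4): LHS = ln(20) ≈ 2.996, RHS = ln(4) + ln(5) ≈ 2.996 → holds
(6, 4): LHS = ln(24) ≈ 3.178, RHS = ln(4) + ln(6) ≈ 3.178 → holds

Every pair satisfies the claim.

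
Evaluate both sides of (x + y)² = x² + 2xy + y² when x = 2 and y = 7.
LHS = (2 + 7)² = 81
RHS = 2² + 2·2·7 + 7² = 81

LHS = RHS: the two sides agree.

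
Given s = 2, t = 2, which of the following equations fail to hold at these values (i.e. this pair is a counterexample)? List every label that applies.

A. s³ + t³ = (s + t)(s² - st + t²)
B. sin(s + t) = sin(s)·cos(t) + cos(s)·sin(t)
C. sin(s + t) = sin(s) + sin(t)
C

Evaluating each claim at the given values:
A. LHS = 16, RHS = 16 → holds here (LHS = RHS)
B. LHS = sin(4) ≈ -0.7568, RHS = 2·sin(2)·cos(2) ≈ -0.7568 → holds here (LHS = RHS)
C. LHS = sin(4) ≈ -0.7568, RHS = 2·sin(2) ≈ 1.819 → fails here (LHS ≠ RHS)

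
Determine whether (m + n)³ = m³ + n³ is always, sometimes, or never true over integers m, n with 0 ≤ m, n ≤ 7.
It holds at (m, n) = (0, 3) (both sides equal 27), but fails at (m, n) = (6, 3) (LHS = 729, RHS = 243).

Answer: Sometimes true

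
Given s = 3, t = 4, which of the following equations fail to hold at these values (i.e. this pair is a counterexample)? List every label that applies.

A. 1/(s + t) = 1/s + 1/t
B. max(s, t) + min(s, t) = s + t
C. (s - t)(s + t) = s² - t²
Evaluating each claim at the given values:
A. LHS = 1/7, RHS = 7/12 → fails here (LHS ≠ RHS)
B. LHS = 7, RHS = 7 → holds here (LHS = RHS)
C. LHS = -7, RHS = -7 → holds here (LHS = RHS)

Answer: A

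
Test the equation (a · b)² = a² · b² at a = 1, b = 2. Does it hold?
Holds

Substituting a = 1, b = 2:

LHS = (1 · 2)² = 4
RHS = 1² · 2² = 4

LHS = RHS, so the equation holds at this point.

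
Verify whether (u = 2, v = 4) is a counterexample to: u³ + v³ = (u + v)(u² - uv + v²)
No

Substituting u = 2, v = 4:
LHS = 2³ + 4³ = 72
RHS = (2 + 4)(2² - 2·4 + 4²) = 72

The sides agree, so this pair does not disprove the claim.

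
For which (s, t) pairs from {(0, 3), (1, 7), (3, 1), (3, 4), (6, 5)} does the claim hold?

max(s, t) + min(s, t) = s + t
All pairs

Testing each pair:
(0, 3): LHS = 3, RHS = 3 → holds
(1, 7): LHS = 8, RHS = 8 → holds
(3, 1): LHS = 4, RHS = 4 → holds
(3, 4): LHS = 7, RHS = 7 → holds
(6, 5): LHS = 11, RHS = 11 → holds

Every pair satisfies the claim.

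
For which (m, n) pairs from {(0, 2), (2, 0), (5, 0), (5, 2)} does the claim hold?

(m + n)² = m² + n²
Testing each pair:
(0, 2): LHS = 4, RHS = 4 → holds
(2, 0): LHS = 4, RHS = 4 → holds
(5, 0): LHS = 25, RHS = 25 → holds
(5, 2): LHS = 49, RHS = 29 → fails

3 of 4 pairs satisfy the claim.

Answer: (0, 2), (2, 0), (5, 0)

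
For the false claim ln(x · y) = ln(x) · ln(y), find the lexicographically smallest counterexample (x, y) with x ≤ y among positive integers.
(x, y) = (1, 2)

Substituting (1, 2) into the claim:
LHS = ln(1 · 2) = ln(2) ≈ 0.6931
RHS = ln(1) · ln(2) = 0

Since LHS ≠ RHS, this pair disproves the claim, and no lexicographically smaller pair (x ≤ y, positive integers) does.

For instance (2, 8) is also a counterexample (LHS = ln(16) ≈ 2.773, RHS = ln(2)·ln(8) ≈ 1.441), but it's lexicographically larger.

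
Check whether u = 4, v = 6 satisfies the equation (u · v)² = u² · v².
Holds

Substituting u = 4, v = 6:

LHS = (4 · 6)² = 576
RHS = 4² · 6² = 576

LHS = RHS, so the equation holds at this point.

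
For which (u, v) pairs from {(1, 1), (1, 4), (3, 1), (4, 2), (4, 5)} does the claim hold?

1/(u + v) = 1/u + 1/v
None

Testing each pair:
(1, 1): LHS = 1/2, RHS = 2 → fails
(1, 4): LHS = 1/5, RHS = 5/4 → fails
(3, 1): LHS = 1/4, RHS = 4/3 → fails
(4, 2): LHS = 1/6, RHS = 3/4 → fails
(4, 5): LHS = 1/9, RHS = 9/20 → fails

No pair satisfies the claim.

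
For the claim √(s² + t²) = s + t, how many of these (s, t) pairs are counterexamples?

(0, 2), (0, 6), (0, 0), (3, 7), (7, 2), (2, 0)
Testing each pair:
(0, 2): LHS = 2, RHS = 2 → satisfies claim
(0, 6): LHS = 6, RHS = 6 → satisfies claim
(0, 0): LHS = 0, RHS = 0 → satisfies claim
(3, 7): LHS = √(58) ≈ 7.616, RHS = 10 → counterexample
(7, 2): LHS = √(53) ≈ 7.28, RHS = 9 → counterexample
(2, 0): LHS = 2, RHS = 2 → satisfies claim

That makes 2 counterexamples.

Answer: 2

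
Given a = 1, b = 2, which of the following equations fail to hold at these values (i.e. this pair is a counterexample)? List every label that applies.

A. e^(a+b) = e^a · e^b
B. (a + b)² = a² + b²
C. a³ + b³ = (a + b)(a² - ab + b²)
Evaluating each claim at the given values:
A. LHS = e^3 ≈ 20.09, RHS = e^3 ≈ 20.09 → holds here (LHS = RHS)
B. LHS = 9, RHS = 5 → fails here (LHS ≠ RHS)
C. LHS = 9, RHS = 9 → holds here (LHS = RHS)

Answer: B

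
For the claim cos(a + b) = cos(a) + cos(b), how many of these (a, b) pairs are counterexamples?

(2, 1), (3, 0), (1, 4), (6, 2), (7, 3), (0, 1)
Testing each pair:
(2, 1): LHS = cos(3) ≈ -0.99, RHS = cos(2) + cos(1) ≈ 0.1242 → counterexample
(3, 0): LHS = cos(3) ≈ -0.99, RHS = cos(3) + 1 ≈ 0.01001 → counterexample
(1, 4): LHS = cos(5) ≈ 0.2837, RHS = cos(4) + cos(1) ≈ -0.1133 → counterexample
(6, 2): LHS = cos(8) ≈ -0.1455, RHS = cos(2) + cos(6) ≈ 0.544 → counterexample
(7, 3): LHS = cos(10) ≈ -0.8391, RHS = cos(3) + cos(7) ≈ -0.2361 → counterexample
(0, 1): LHS = cos(1) ≈ 0.5403, RHS = cos(1) + 1 ≈ 1.54 → counterexample

That makes 6 counterexamples.

Answer: 6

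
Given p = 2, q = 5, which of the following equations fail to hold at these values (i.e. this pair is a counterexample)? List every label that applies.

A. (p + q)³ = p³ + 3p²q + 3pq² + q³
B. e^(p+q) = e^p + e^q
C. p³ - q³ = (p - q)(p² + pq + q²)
Evaluating each claim at the given values:
A. LHS = 343, RHS = 343 → holds here (LHS = RHS)
B. LHS = e^7 ≈ 1097, RHS = e^2 + e^5 ≈ 155.8 → fails here (LHS ≠ RHS)
C. LHS = -117, RHS = -117 → holds here (LHS = RHS)

Answer: B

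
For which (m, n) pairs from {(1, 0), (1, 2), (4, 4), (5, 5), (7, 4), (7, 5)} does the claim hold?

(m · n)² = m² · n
Testing each pair:
(1, 0): LHS = 0, RHS = 0 → holds
(1, 2): LHS = 4, RHS = 2 → fails
(4, 4): LHS = 256, RHS = 64 → fails
(5, 5): LHS = 625, RHS = 125 → fails
(7, 4): LHS = 784, RHS = 196 → fails
(7, 5): LHS = 1225, RHS = 245 → fails

1 of 6 pairs satisfies the claim.

Answer: (1, 0)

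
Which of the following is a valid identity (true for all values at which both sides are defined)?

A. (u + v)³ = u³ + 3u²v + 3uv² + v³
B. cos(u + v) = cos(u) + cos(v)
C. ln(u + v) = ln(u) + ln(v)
A

A: holds — e.g. at (1, 2), both sides equal 27.
B: fails at (2, 4) — LHS = cos(6) ≈ 0.9602, RHS = cos(4) + cos(2) ≈ -1.07.
C: fails at (3, 3) — LHS = ln(6) ≈ 1.792, RHS = 2·ln(3) ≈ 2.197.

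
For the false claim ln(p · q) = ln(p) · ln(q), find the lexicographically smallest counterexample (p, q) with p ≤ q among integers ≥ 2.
Substituting (2, 2) into the claim:
LHS = ln(2 · 2) = ln(4) ≈ 1.386
RHS = ln(2) · ln(2) = ln(2)² ≈ 0.4805

Since LHS ≠ RHS, this pair disproves the claim, and no lexicographically smaller pair (p ≤ q, integers ≥ 2) does.

For instance (4, 5) is also a counterexample (LHS = ln(20) ≈ 2.996, RHS = ln(4)·ln(5) ≈ 2.231), but it's lexicographically larger.

Answer: (p, q) = (2, 2)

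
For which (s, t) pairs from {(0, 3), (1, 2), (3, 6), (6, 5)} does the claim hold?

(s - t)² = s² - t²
Testing each pair:
(0, 3): LHS = 9, RHS = -9 → fails
(1, 2): LHS = 1, RHS = -3 → fails
(3, 6): LHS = 9, RHS = -27 → fails
(6, 5): LHS = 1, RHS = 11 → fails

No pair satisfies the claim.

Answer: None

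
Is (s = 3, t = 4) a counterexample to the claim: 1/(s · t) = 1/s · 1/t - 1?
Substituting s = 3, t = 4:
LHS = 1/(3 · 4) = 1/12
RHS = 1/3 · 1/4 - 1 = -11/12

Since LHS ≠ RHS, this pair disproves the claim.

Answer: Yes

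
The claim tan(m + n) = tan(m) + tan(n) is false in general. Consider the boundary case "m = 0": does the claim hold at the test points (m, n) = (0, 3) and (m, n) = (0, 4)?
At (0, 3): LHS = tan(3) ≈ -0.1425, RHS = tan(3) ≈ -0.1425 → equal
At (0, 4): LHS = tan(4) ≈ 1.158, RHS = tan(4) ≈ 1.158 → equal

So the claim does hold at both of these boundary points, even though it is not an identity.

Answer: Yes, holds at both test points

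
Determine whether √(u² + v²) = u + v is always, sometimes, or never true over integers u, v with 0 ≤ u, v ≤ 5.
It holds at (u, v) = (5, 0) (both sides equal 5), but fails at (u, v) = (3, 3) (LHS = 3·√(2) ≈ 4.243, RHS = 6).

Answer: Sometimes true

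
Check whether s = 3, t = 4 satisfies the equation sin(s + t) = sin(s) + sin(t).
Substituting s = 3, t = 4:

LHS = sin(3 + 4) = sin(7) ≈ 0.657
RHS = sin(3) + sin(4) ≈ -0.6157

LHS ≠ RHS, so the equation does not hold at this point.

Answer: Fails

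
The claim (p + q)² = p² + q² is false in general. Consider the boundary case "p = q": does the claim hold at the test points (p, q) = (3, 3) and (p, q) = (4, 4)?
No, fails at both test points

At (3, 3): LHS = 36 ≠ RHS = 18
At (4, 4): LHS = 64 ≠ RHS = 32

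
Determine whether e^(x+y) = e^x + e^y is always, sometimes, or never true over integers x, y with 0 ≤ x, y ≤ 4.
Never true

The claim fails for every pair in the range. For instance at (x, y) = (1, 2): LHS = e^3 ≈ 20.09, RHS = e + e^2 ≈ 10.11.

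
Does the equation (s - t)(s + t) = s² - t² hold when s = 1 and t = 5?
Substituting s = 1, t = 5:

LHS = (1 - 5)(1 + 5) = -24
RHS = 1² - 5² = -24

LHS = RHS, so the equation holds at this point.

Answer: Holds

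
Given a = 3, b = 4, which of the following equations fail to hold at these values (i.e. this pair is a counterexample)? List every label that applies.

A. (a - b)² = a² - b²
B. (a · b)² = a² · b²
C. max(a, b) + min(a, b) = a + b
Evaluating each claim at the given values:
A. LHS = 1, RHS = -7 → fails here (LHS ≠ RHS)
B. LHS = 144, RHS = 144 → holds here (LHS = RHS)
C. LHS = 7, RHS = 7 → holds here (LHS = RHS)

Answer: A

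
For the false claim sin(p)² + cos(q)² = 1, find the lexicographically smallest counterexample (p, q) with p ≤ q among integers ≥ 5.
Substituting (5, 6) into the claim:
LHS = sin(5)² + cos(6)² ≈ 1.841
RHS = 1

Since LHS ≠ RHS, this pair disproves the claim, and no lexicographically smaller pair (p ≤ q, integers ≥ 5) does.

For instance (6, 7) is also a counterexample (LHS = sin(6)² + cos(7)² ≈ 0.6464, RHS = 1), but it's lexicographically larger.

Answer: (p, q) = (5, 6)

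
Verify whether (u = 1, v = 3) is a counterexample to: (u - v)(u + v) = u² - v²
Substituting u = 1, v = 3:
LHS = (1 - 3)(1 + 3) = -8
RHS = 1² - 3² = -8

The sides agree, so this pair does not disprove the claim.

Answer: No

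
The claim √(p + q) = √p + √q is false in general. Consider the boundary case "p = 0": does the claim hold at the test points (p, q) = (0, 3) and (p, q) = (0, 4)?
Yes, holds at both test points

At (0, 3): LHS = √(3) ≈ 1.732, RHS = √(3) ≈ 1.732 → equal
At (0, 4): LHS = 2, RHS = 2 → equal

So the claim does hold at both of these boundary points, even though it is not an identity.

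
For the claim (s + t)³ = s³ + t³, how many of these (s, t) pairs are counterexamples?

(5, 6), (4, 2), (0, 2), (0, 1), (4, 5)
3

Testing each pair:
(5, 6): LHS = 1331, RHS = 341 → counterexample
(4, 2): LHS = 216, RHS = 72 → counterexample
(0, 2): LHS = 8, RHS = 8 → satisfies claim
(0, 1): LHS = 1, RHS = 1 → satisfies claim
(4, 5): LHS = 729, RHS = 189 → counterexample

That makes 3 counterexamples.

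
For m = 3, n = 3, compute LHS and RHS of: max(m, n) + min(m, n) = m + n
LHS = max(3, 3) + min(3, 3) = 6
RHS = 3 + 3 = 6

LHS = RHS: the two sides agree.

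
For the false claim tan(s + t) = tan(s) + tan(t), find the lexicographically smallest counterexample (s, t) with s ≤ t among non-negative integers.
Substituting (1, 1) into the claim:
LHS = tan(1 + 1) = tan(2) ≈ -2.185
RHS = tan(1) + tan(1) = 2·tan(1) ≈ 3.115

Since LHS ≠ RHS, this pair disproves the claim, and no lexicographically smaller pair (s ≤ t, non-negative integers) does.

For instance (1, 6) is also a counterexample (LHS = tan(7) ≈ 0.8714, RHS = tan(6) + tan(1) ≈ 1.266), but it's lexicographically larger.

Answer: (s, t) = (1, 1)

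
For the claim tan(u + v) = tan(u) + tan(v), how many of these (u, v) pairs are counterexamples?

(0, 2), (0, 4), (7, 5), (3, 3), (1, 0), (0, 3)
Testing each pair:
(0, 2): LHS = tan(2) ≈ -2.185, RHS = tan(2) ≈ -2.185 → satisfies claim
(0, 4): LHS = tan(4) ≈ 1.158, RHS = tan(4) ≈ 1.158 → satisfies claim
(7, 5): LHS = tan(12) ≈ -0.6359, RHS = tan(5) + tan(7) ≈ -2.509 → counterexample
(3, 3): LHS = tan(6) ≈ -0.291, RHS = 2·tan(3) ≈ -0.2851 → counterexample
(1, 0): LHS = tan(1) ≈ 1.557, RHS = tan(1) ≈ 1.557 → satisfies claim
(0, 3): LHS = tan(3) ≈ -0.1425, RHS = tan(3) ≈ -0.1425 → satisfies claim

That makes 2 counterexamples.

Answer: 2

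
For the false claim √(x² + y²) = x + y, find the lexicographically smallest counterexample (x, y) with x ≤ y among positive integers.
Substituting (1, 1) into the claim:
LHS = √(1² + 1²) = √(2) ≈ 1.414
RHS = 1 + 1 = 2

Since LHS ≠ RHS, this pair disproves the claim, and no lexicographically smaller pair (x ≤ y, positive integers) does.

For instance (3, 7) is also a counterexample (LHS = √(58) ≈ 7.616, RHS = 10), but it's lexicographically larger.

Answer: (x, y) = (1, 1)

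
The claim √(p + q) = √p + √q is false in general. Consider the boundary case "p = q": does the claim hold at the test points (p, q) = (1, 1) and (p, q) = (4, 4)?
No, fails at both test points

At (1, 1): LHS = √(2) ≈ 1.414 ≠ RHS = 2
At (4, 4): LHS = 2·√(2) ≈ 2.828 ≠ RHS = 4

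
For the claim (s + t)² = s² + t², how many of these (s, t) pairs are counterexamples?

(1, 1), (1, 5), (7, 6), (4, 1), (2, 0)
Testing each pair:
(1, 1): LHS = 4, RHS = 2 → counterexample
(1, 5): LHS = 36, RHS = 26 → counterexample
(7, 6): LHS = 169, RHS = 85 → counterexample
(4, 1): LHS = 25, RHS = 17 → counterexample
(2, 0): LHS = 4, RHS = 4 → satisfies claim

That makes 4 counterexamples.

Answer: 4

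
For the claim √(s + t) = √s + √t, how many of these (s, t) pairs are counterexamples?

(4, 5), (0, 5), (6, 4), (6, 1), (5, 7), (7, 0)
4

Testing each pair:
(4, 5): LHS = 3, RHS = 2 + √(5) ≈ 4.236 → counterexample
(0, 5): LHS = √(5) ≈ 2.236, RHS = √(5) ≈ 2.236 → satisfies claim
(6, 4): LHS = √(10) ≈ 3.162, RHS = 2 + √(6) ≈ 4.449 → counterexample
(6, 1): LHS = √(7) ≈ 2.646, RHS = 1 + √(6) ≈ 3.449 → counterexample
(5, 7): LHS = 2·√(3) ≈ 3.464, RHS = √(5) + √(7) ≈ 4.882 → counterexample
(7, 0): LHS = √(7) ≈ 2.646, RHS = √(7) ≈ 2.646 → satisfies claim

That makes 4 counterexamples.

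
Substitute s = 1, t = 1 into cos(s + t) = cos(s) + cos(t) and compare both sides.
LHS = cos(1 + 1) = cos(2) ≈ -0.4161
RHS = cos(1) + cos(1) = 2·cos(1) ≈ 1.081

LHS ≠ RHS (they differ by about 1.497), so the equation does not hold here.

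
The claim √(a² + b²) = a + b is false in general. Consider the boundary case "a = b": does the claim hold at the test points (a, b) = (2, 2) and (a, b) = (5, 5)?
At (2, 2): LHS = 2·√(2) ≈ 2.828 ≠ RHS = 4
At (5, 5): LHS = 5·√(2) ≈ 7.071 ≠ RHS = 10

Answer: No, fails at both test points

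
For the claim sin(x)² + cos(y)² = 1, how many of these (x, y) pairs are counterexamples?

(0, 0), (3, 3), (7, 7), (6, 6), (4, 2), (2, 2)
1

Testing each pair:
(0, 0): LHS = 1, RHS = 1 → satisfies claim
(3, 3): LHS = sin(3)² + cos(3)² = 1, RHS = 1 → satisfies claim
(7, 7): LHS = sin(7)² + cos(7)² = 1, RHS = 1 → satisfies claim
(6, 6): LHS = sin(6)² + cos(6)² = 1, RHS = 1 → satisfies claim
(4, 2): LHS = cos(2)² + sin(4)² ≈ 0.7459, RHS = 1 → counterexample
(2, 2): LHS = cos(2)² + sin(2)² = 1, RHS = 1 → satisfies claim

That makes 1 counterexample.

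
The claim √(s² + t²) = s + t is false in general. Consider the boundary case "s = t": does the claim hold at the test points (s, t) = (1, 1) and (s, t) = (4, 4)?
At (1, 1): LHS = √(2) ≈ 1.414 ≠ RHS = 2
At (4, 4): LHS = 4·√(2) ≈ 5.657 ≠ RHS = 8

Answer: No, fails at both test points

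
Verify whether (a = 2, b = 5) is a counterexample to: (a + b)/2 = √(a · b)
Yes

Substituting a = 2, b = 5:
LHS = (2 + 5)/2 = 7/2
RHS = √(2 · 5) = √(10) ≈ 3.162

Since LHS ≠ RHS, this pair disproves the claim.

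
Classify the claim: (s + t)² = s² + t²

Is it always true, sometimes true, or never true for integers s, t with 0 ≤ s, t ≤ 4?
It holds at (s, t) = (0, 1) (both sides equal 1), but fails at (s, t) = (3, 1) (LHS = 16, RHS = 10).

Answer: Sometimes true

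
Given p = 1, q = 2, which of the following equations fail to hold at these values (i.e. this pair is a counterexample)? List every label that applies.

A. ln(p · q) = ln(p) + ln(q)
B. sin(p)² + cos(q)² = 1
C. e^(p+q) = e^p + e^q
B, C

Evaluating each claim at the given values:
A. LHS = ln(2) ≈ 0.6931, RHS = ln(2) ≈ 0.6931 → holds here (LHS = RHS)
B. LHS = cos(2)² + sin(1)² ≈ 0.8813, RHS = 1 → fails here (LHS ≠ RHS)
C. LHS = e^3 ≈ 20.09, RHS = e + e^2 ≈ 10.11 → fails here (LHS ≠ RHS)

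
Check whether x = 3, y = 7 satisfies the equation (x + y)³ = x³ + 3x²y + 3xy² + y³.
Holds

Substituting x = 3, y = 7:

LHS = (3 + 7)³ = 1000
RHS = 3³ + 3·3²·7 + 3·3·7² + 7³ = 1000

LHS = RHS, so the equation holds at this point.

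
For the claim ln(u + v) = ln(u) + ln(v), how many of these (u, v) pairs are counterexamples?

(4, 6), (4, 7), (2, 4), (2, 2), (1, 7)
Testing each pair:
(4, 6): LHS = ln(10) ≈ 2.303, RHS = ln(4) + ln(6) ≈ 3.178 → counterexample
(4, 7): LHS = ln(11) ≈ 2.398, RHS = ln(4) + ln(7) ≈ 3.332 → counterexample
(2, 4): LHS = ln(6) ≈ 1.792, RHS = ln(2) + ln(4) ≈ 2.079 → counterexample
(2, 2): LHS = ln(4) ≈ 1.386, RHS = 2·ln(2) ≈ 1.386 → satisfies claim
(1, 7): LHS = ln(8) ≈ 2.079, RHS = ln(7) ≈ 1.946 → counterexample

That makes 4 counterexamples.

Answer: 4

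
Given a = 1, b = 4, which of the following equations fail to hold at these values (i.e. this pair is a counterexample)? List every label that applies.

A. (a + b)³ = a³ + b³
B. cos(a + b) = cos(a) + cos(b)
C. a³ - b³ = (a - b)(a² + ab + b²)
A, B

Evaluating each claim at the given values:
A. LHS = 125, RHS = 65 → fails here (LHS ≠ RHS)
B. LHS = cos(5) ≈ 0.2837, RHS = cos(4) + cos(1) ≈ -0.1133 → fails here (LHS ≠ RHS)
C. LHS = -63, RHS = -63 → holds here (LHS = RHS)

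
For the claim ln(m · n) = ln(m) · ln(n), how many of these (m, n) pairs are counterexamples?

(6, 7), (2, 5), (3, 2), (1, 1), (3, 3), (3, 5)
5

Testing each pair:
(6, 7): LHS = ln(42) ≈ 3.738, RHS = ln(6)·ln(7) ≈ 3.487 → counterexample
(2, 5): LHS = ln(10) ≈ 2.303, RHS = ln(2)·ln(5) ≈ 1.116 → counterexample
(3, 2): LHS = ln(6) ≈ 1.792, RHS = ln(2)·ln(3) ≈ 0.7615 → counterexample
(1, 1): LHS = 0, RHS = 0 → satisfies claim
(3, 3): LHS = ln(9) ≈ 2.197, RHS = ln(3)² ≈ 1.207 → counterexample
(3, 5): LHS = ln(15) ≈ 2.708, RHS = ln(3)·ln(5) ≈ 1.768 → counterexample

That makes 5 counterexamples.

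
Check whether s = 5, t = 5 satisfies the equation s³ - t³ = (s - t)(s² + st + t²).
Holds

Substituting s = 5, t = 5:

LHS = 5³ - 5³ = 0
RHS = (5 - 5)(5² + 5·5 + 5²) = 0

LHS = RHS, so the equation holds at this point.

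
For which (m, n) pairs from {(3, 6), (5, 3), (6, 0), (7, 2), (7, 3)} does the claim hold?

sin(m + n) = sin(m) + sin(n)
(6, 0)

Testing each pair:
(3, 6): LHS = sin(9) ≈ 0.4121, RHS = sin(6) + sin(3) ≈ -0.1383 → fails
(5, 3): LHS = sin(8) ≈ 0.9894, RHS = sin(5) + sin(3) ≈ -0.8178 → fails
(6, 0): LHS = sin(6) ≈ -0.2794, RHS = sin(6) ≈ -0.2794 → holds
(7, 2): LHS = sin(9) ≈ 0.4121, RHS = sin(7) + sin(2) ≈ 1.566 → fails
(7, 3): LHS = sin(10) ≈ -0.544, RHS = sin(3) + sin(7) ≈ 0.7981 → fails

1 of 5 pairs satisfies the claim.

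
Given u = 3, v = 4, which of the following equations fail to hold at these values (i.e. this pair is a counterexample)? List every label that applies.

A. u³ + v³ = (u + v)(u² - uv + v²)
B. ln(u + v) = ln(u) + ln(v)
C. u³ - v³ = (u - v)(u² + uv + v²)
Evaluating each claim at the given values:
A. LHS = 91, RHS = 91 → holds here (LHS = RHS)
B. LHS = ln(7) ≈ 1.946, RHS = ln(3) + ln(4) ≈ 2.485 → fails here (LHS ≠ RHS)
C. LHS = -37, RHS = -37 → holds here (LHS = RHS)

Answer: B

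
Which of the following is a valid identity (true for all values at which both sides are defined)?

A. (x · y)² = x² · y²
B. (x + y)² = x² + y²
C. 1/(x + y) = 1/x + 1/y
A: holds — e.g. at (2, 3), both sides equal 36.
B: fails at (4, 6) — LHS = 100, RHS = 52.
C: fails at (4, 4) — LHS = 1/8, RHS = 1/2.

Answer: A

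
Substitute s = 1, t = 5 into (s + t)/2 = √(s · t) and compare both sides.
LHS = (1 + 5)/2 = 3
RHS = √(1 · 5) = √(5) ≈ 2.236

LHS ≠ RHS (they differ by about 0.7639), so the equation does not hold here.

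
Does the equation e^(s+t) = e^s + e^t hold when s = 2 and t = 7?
Fails

Substituting s = 2, t = 7:

LHS = e^(2+7) = e^9 ≈ 8103
RHS = e^2 + e^7 ≈ 1104

LHS ≠ RHS, so the equation does not hold at this point.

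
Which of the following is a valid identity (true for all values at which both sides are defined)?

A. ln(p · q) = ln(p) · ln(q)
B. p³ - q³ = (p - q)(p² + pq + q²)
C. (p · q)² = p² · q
A: fails at (6, 7) — LHS = ln(42) ≈ 3.738, RHS = ln(6)·ln(7) ≈ 3.487.
B: holds — e.g. at (3, 7), both sides equal -316.
C: fails at (2, 5) — LHS = 100, RHS = 20.

Answer: B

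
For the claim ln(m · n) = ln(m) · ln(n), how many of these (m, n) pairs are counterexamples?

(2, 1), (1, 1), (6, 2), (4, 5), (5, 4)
Testing each pair:
(2, 1): LHS = ln(2) ≈ 0.6931, RHS = 0 → counterexample
(1, 1): LHS = 0, RHS = 0 → satisfies claim
(6, 2): LHS = ln(12) ≈ 2.485, RHS = ln(2)·ln(6) ≈ 1.242 → counterexample
(4, 5): LHS = ln(20) ≈ 2.996, RHS = ln(4)·ln(5) ≈ 2.231 → counterexample
(5, 4): LHS = ln(20) ≈ 2.996, RHS = ln(4)·ln(5) ≈ 2.231 → counterexample

That makes 4 counterexamples.

Answer: 4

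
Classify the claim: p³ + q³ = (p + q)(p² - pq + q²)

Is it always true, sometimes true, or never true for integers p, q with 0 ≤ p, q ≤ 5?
Always true

The identity holds for every pair in the range. For instance at (p, q) = (1, 0): both sides equal 1.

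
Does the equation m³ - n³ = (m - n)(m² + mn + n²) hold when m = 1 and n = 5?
Holds

Substituting m = 1, n = 5:

LHS = 1³ - 5³ = -124
RHS = (1 - 5)(1² + 1·5 + 5²) = -124

LHS = RHS, so the equation holds at this point.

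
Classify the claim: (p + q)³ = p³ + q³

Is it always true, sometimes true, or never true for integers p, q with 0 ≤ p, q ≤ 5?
Sometimes true

It holds at (p, q) = (0, 4) (both sides equal 64), but fails at (p, q) = (2, 4) (LHS = 216, RHS = 72).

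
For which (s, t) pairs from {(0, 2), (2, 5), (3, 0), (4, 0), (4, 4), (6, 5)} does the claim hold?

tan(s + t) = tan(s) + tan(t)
Testing each pair:
(0, 2): LHS = tan(2) ≈ -2.185, RHS = tan(2) ≈ -2.185 → holds
(2, 5): LHS = tan(7) ≈ 0.8714, RHS = tan(5) + tan(2) ≈ -5.566 → fails
(3, 0): LHS = tan(3) ≈ -0.1425, RHS = tan(3) ≈ -0.1425 → holds
(4, 0): LHS = tan(4) ≈ 1.158, RHS = tan(4) ≈ 1.158 → holds
(4, 4): LHS = tan(8) ≈ -6.8, RHS = 2·tan(4) ≈ 2.316 → fails
(6, 5): LHS = tan(11) ≈ -226, RHS = tan(5) + tan(6) ≈ -3.672 → fails

3 of 6 pairs satisfy the claim.

Answer: (0, 2), (3, 0), (4, 0)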